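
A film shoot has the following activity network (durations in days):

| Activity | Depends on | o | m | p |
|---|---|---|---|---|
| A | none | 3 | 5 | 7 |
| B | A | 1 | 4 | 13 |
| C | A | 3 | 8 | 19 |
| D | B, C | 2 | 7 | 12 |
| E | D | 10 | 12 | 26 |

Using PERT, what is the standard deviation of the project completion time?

4.18 days

te_A = (3 + 4·5 + 7)/6 = 30/6 = 5; σ²_A = ((7−3)/6)² = 0.444
te_B = (1 + 4·4 + 13)/6 = 30/6 = 5; σ²_B = ((13−1)/6)² = 4.000
te_C = (3 + 4·8 + 19)/6 = 54/6 = 9; σ²_C = ((19−3)/6)² = 7.111
te_D = (2 + 4·7 + 12)/6 = 42/6 = 7; σ²_D = ((12−2)/6)² = 2.778
te_E = (10 + 4·12 + 26)/6 = 84/6 = 14; σ²_E = ((26−10)/6)² = 7.111

Forward pass:
ES_A = 0; EF_A = 5
ES_B = 5; EF_B = 5+5 = 10
ES_C = 5; EF_C = 5+9 = 14
ES_D = max(EF_B=10, EF_C=14) = 14; EF_D = 14+7 = 21
ES_E = 21; EF_E = 21+14 = 35
Expected project duration μ = 35 days. Critical path: A → C → D → E.

Variance along critical path = 0.444 + 7.111 + 2.778 + 7.111 = 17.444
σ = √17.444 = 4.177 days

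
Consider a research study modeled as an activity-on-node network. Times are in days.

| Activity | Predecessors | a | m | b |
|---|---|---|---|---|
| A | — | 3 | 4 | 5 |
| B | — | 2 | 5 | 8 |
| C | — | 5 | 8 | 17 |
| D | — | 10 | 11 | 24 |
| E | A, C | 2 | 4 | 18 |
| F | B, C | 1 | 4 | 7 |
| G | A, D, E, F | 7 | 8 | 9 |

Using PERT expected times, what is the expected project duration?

23 days

te_A = (3 + 4·4 + 5)/6 = 24/6 = 4
te_B = (2 + 4·5 + 8)/6 = 30/6 = 5
te_C = (5 + 4·8 + 17)/6 = 54/6 = 9
te_D = (10 + 4·11 + 24)/6 = 78/6 = 13
te_E = (2 + 4·4 + 18)/6 = 36/6 = 6
te_F = (1 + 4·4 + 7)/6 = 24/6 = 4
te_G = (7 + 4·8 + 9)/6 = 48/6 = 8

Forward pass:
ES_A = 0; EF_A = 4
ES_B = 0; EF_B = 5
ES_C = 0; EF_C = 9
ES_D = 0; EF_D = 13
ES_E = max(EF_A=4, EF_C=9) = 9; EF_E = 9+6 = 15
ES_F = max(EF_B=5, EF_C=9) = 9; EF_F = 9+4 = 13
ES_G = max(EF_A=4, EF_D=13, EF_E=15, EF_F=13) = 15; EF_G = 15+8 = 23
Expected project duration μ = 23 days. Critical path: C → E → G.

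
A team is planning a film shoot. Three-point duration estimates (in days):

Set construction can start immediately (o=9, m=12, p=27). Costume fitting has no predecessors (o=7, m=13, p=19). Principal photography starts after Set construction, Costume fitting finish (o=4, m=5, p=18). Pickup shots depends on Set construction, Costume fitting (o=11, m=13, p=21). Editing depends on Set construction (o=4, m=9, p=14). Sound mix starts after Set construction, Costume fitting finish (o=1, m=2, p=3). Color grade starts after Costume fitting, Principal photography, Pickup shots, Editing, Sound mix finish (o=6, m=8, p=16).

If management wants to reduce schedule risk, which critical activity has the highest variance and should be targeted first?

te_Set construction = (9 + 4·12 + 27)/6 = 84/6 = 14; σ²_Set construction = ((27−9)/6)² = 9.000
te_Costume fitting = (7 + 4·13 + 19)/6 = 78/6 = 13; σ²_Costume fitting = ((19−7)/6)² = 4.000
te_Principal photography = (4 + 4·5 + 18)/6 = 42/6 = 7; σ²_Principal photography = ((18−4)/6)² = 5.444
te_Pickup shots = (11 + 4·13 + 21)/6 = 84/6 = 14; σ²_Pickup shots = ((21−11)/6)² = 2.778
te_Editing = (4 + 4·9 + 14)/6 = 54/6 = 9; σ²_Editing = ((14−4)/6)² = 2.778
te_Sound mix = (1 + 4·2 + 3)/6 = 12/6 = 2; σ²_Sound mix = ((3−1)/6)² = 0.111
te_Color grade = (6 + 4·8 + 16)/6 = 54/6 = 9; σ²_Color grade = ((16−6)/6)² = 2.778

Forward pass:
ES_Set construction = 0; EF_Set construction = 14
ES_Costume fitting = 0; EF_Costume fitting = 13
ES_Principal photography = max(EF_Set construction=14, EF_Costume fitting=13) = 14; EF_Principal photography = 14+7 = 21
ES_Pickup shots = max(EF_Set construction=14, EF_Costume fitting=13) = 14; EF_Pickup shots = 14+14 = 28
ES_Editing = 14; EF_Editing = 14+9 = 23
ES_Sound mix = max(EF_Set construction=14, EF_Costume fitting=13) = 14; EF_Sound mix = 14+2 = 16
ES_Color grade = max(EF_Costume fitting=13, EF_Principal photography=21, EF_Pickup shots=28, EF_Editing=23, EF_Sound mix=16) = 28; EF_Color grade = 28+9 = 37
Expected project duration μ = 37 days. Critical path: Set construction → Pickup shots → Color grade.

Variances on critical path: σ²_Set construction=9.000, σ²_Pickup shots=2.778, σ²_Color grade=2.778.
Largest is σ²_Set construction = 9.000.

Set construction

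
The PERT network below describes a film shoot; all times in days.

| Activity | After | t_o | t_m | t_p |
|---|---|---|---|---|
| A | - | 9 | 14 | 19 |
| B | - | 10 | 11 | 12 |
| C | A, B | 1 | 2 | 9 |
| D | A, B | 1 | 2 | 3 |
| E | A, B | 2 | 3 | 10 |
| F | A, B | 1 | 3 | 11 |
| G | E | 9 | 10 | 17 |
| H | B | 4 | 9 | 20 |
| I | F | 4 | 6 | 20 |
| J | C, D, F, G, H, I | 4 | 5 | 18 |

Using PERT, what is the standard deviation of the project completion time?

3.43 days

te_A = (9 + 4·14 + 19)/6 = 84/6 = 14; σ²_A = ((19−9)/6)² = 2.778
te_B = (10 + 4·11 + 12)/6 = 66/6 = 11; σ²_B = ((12−10)/6)² = 0.111
te_C = (1 + 4·2 + 9)/6 = 18/6 = 3; σ²_C = ((9−1)/6)² = 1.778
te_D = (1 + 4·2 + 3)/6 = 12/6 = 2; σ²_D = ((3−1)/6)² = 0.111
te_E = (2 + 4·3 + 10)/6 = 24/6 = 4; σ²_E = ((10−2)/6)² = 1.778
te_F = (1 + 4·3 + 11)/6 = 24/6 = 4; σ²_F = ((11−1)/6)² = 2.778
te_G = (9 + 4·10 + 17)/6 = 66/6 = 11; σ²_G = ((17−9)/6)² = 1.778
te_H = (4 + 4·9 + 20)/6 = 60/6 = 10; σ²_H = ((20−4)/6)² = 7.111
te_I = (4 + 4·6 + 20)/6 = 48/6 = 8; σ²_I = ((20−4)/6)² = 7.111
te_J = (4 + 4·5 + 18)/6 = 42/6 = 7; σ²_J = ((18−4)/6)² = 5.444

Forward pass:
ES_A = 0; EF_A = 14
ES_B = 0; EF_B = 11
ES_C = max(EF_A=14, EF_B=11) = 14; EF_C = 14+3 = 17
ES_D = max(EF_A=14, EF_B=11) = 14; EF_D = 14+2 = 16
ES_E = max(EF_A=14, EF_B=11) = 14; EF_E = 14+4 = 18
ES_F = max(EF_A=14, EF_B=11) = 14; EF_F = 14+4 = 18
ES_G = 18; EF_G = 18+11 = 29
ES_H = 11; EF_H = 11+10 = 21
ES_I = 18; EF_I = 18+8 = 26
ES_J = max(EF_C=17, EF_D=16, EF_F=18, EF_G=29, EF_H=21, EF_I=26) = 29; EF_J = 29+7 = 36
Expected project duration μ = 36 days. Critical path: A → E → G → J.

Variance along critical path = 2.778 + 1.778 + 1.778 + 5.444 = 11.778
σ = √11.778 = 3.432 days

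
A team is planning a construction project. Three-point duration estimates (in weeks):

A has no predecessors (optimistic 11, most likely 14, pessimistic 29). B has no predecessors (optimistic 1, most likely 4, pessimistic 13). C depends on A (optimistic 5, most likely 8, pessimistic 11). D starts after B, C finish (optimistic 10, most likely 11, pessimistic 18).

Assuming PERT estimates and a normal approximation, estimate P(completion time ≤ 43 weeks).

0.979

te_A = (11 + 4·14 + 29)/6 = 96/6 = 16; σ²_A = ((29−11)/6)² = 9.000
te_B = (1 + 4·4 + 13)/6 = 30/6 = 5; σ²_B = ((13−1)/6)² = 4.000
te_C = (5 + 4·8 + 11)/6 = 48/6 = 8; σ²_C = ((11−5)/6)² = 1.000
te_D = (10 + 4·11 + 18)/6 = 72/6 = 12; σ²_D = ((18−10)/6)² = 1.778

Forward pass:
ES_A = 0; EF_A = 16
ES_B = 0; EF_B = 5
ES_C = 16; EF_C = 16+8 = 24
ES_D = max(EF_B=5, EF_C=24) = 24; EF_D = 24+12 = 36
Expected project duration μ = 36 weeks. Critical path: A → C → D.

Variance along critical path = 9.000 + 1.000 + 1.778 = 11.778; σ = √11.778 = 3.432 weeks.
Z = (43 − 36) / 3.432 = 2.040
P(T ≤ 43) = Φ(2.040) ≈ 0.979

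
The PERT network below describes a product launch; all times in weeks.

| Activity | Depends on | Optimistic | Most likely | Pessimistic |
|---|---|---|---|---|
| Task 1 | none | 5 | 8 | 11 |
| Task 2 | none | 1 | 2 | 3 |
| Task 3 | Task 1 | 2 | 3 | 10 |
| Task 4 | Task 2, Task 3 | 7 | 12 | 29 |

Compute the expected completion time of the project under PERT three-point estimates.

te_Task 1 = (5 + 4·8 + 11)/6 = 48/6 = 8
te_Task 2 = (1 + 4·2 + 3)/6 = 12/6 = 2
te_Task 3 = (2 + 4·3 + 10)/6 = 24/6 = 4
te_Task 4 = (7 + 4·12 + 29)/6 = 84/6 = 14

Forward pass:
ES_Task 1 = 0; EF_Task 1 = 8
ES_Task 2 = 0; EF_Task 2 = 2
ES_Task 3 = 8; EF_Task 3 = 8+4 = 12
ES_Task 4 = max(EF_Task 2=2, EF_Task 3=12) = 12; EF_Task 4 = 12+14 = 26
Expected project duration μ = 26 weeks. Critical path: Task 1 → Task 3 → Task 4.

26 weeks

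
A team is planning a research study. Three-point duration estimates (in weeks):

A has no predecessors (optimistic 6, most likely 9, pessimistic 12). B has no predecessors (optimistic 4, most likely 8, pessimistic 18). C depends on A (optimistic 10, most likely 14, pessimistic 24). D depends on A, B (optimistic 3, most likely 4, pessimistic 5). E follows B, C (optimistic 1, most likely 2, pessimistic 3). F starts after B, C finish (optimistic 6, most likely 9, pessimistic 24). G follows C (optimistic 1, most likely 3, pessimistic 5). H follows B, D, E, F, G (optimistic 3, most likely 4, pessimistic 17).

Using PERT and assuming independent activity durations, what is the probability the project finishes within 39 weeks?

0.331

te_A = (6 + 4·9 + 12)/6 = 54/6 = 9; σ²_A = ((12−6)/6)² = 1.000
te_B = (4 + 4·8 + 18)/6 = 54/6 = 9; σ²_B = ((18−4)/6)² = 5.444
te_C = (10 + 4·14 + 24)/6 = 90/6 = 15; σ²_C = ((24−10)/6)² = 5.444
te_D = (3 + 4·4 + 5)/6 = 24/6 = 4; σ²_D = ((5−3)/6)² = 0.111
te_E = (1 + 4·2 + 3)/6 = 12/6 = 2; σ²_E = ((3−1)/6)² = 0.111
te_F = (6 + 4·9 + 24)/6 = 66/6 = 11; σ²_F = ((24−6)/6)² = 9.000
te_G = (1 + 4·3 + 5)/6 = 18/6 = 3; σ²_G = ((5−1)/6)² = 0.444
te_H = (3 + 4·4 + 17)/6 = 36/6 = 6; σ²_H = ((17−3)/6)² = 5.444

Forward pass:
ES_A = 0; EF_A = 9
ES_B = 0; EF_B = 9
ES_C = 9; EF_C = 9+15 = 24
ES_D = max(EF_A=9, EF_B=9) = 9; EF_D = 9+4 = 13
ES_E = max(EF_B=9, EF_C=24) = 24; EF_E = 24+2 = 26
ES_F = max(EF_B=9, EF_C=24) = 24; EF_F = 24+11 = 35
ES_G = 24; EF_G = 24+3 = 27
ES_H = max(EF_B=9, EF_D=13, EF_E=26, EF_F=35, EF_G=27) = 35; EF_H = 35+6 = 41
Expected project duration μ = 41 weeks. Critical path: A → C → F → H.

Variance along critical path = 1.000 + 5.444 + 9.000 + 5.444 = 20.889; σ = √20.889 = 4.570 weeks.
Z = (39 − 41) / 4.570 = -0.438
P(T ≤ 39) = Φ(-0.438) ≈ 0.331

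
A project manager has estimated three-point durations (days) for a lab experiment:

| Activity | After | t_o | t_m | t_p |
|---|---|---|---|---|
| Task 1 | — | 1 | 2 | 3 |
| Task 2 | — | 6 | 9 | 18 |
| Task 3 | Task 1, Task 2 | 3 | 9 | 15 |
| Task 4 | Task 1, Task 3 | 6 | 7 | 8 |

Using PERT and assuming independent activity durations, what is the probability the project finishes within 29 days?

te_Task 1 = (1 + 4·2 + 3)/6 = 12/6 = 2; σ²_Task 1 = ((3−1)/6)² = 0.111
te_Task 2 = (6 + 4·9 + 18)/6 = 60/6 = 10; σ²_Task 2 = ((18−6)/6)² = 4.000
te_Task 3 = (3 + 4·9 + 15)/6 = 54/6 = 9; σ²_Task 3 = ((15−3)/6)² = 4.000
te_Task 4 = (6 + 4·7 + 8)/6 = 42/6 = 7; σ²_Task 4 = ((8−6)/6)² = 0.111

Forward pass:
ES_Task 1 = 0; EF_Task 1 = 2
ES_Task 2 = 0; EF_Task 2 = 10
ES_Task 3 = max(EF_Task 1=2, EF_Task 2=10) = 10; EF_Task 3 = 10+9 = 19
ES_Task 4 = max(EF_Task 1=2, EF_Task 3=19) = 19; EF_Task 4 = 19+7 = 26
Expected project duration μ = 26 days. Critical path: Task 2 → Task 3 → Task 4.

Variance along critical path = 4.000 + 4.000 + 0.111 = 8.111; σ = √8.111 = 2.848 days.
Z = (29 − 26) / 2.848 = 1.053
P(T ≤ 29) = Φ(1.053) ≈ 0.854

0.854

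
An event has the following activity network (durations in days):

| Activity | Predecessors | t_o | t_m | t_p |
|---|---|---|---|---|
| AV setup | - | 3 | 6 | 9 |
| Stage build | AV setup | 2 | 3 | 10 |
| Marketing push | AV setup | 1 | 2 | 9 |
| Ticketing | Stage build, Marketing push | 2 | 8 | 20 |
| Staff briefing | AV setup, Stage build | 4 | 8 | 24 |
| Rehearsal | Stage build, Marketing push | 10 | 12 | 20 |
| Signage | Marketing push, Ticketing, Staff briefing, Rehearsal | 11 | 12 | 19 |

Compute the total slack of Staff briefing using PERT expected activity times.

3 days

te_AV setup = (3 + 4·6 + 9)/6 = 36/6 = 6
te_Stage build = (2 + 4·3 + 10)/6 = 24/6 = 4
te_Marketing push = (1 + 4·2 + 9)/6 = 18/6 = 3
te_Ticketing = (2 + 4·8 + 20)/6 = 54/6 = 9
te_Staff briefing = (4 + 4·8 + 24)/6 = 60/6 = 10
te_Rehearsal = (10 + 4·12 + 20)/6 = 78/6 = 13
te_Signage = (11 + 4·12 + 19)/6 = 78/6 = 13

Forward pass:
ES_AV setup = 0; EF_AV setup = 6
ES_Stage build = 6; EF_Stage build = 6+4 = 10
ES_Marketing push = 6; EF_Marketing push = 6+3 = 9
ES_Ticketing = max(EF_Stage build=10, EF_Marketing push=9) = 10; EF_Ticketing = 10+9 = 19
ES_Staff briefing = max(EF_AV setup=6, EF_Stage build=10) = 10; EF_Staff briefing = 10+10 = 20
ES_Rehearsal = max(EF_Stage build=10, EF_Marketing push=9) = 10; EF_Rehearsal = 10+13 = 23
ES_Signage = max(EF_Marketing push=9, EF_Ticketing=19, EF_Staff briefing=20, EF_Rehearsal=23) = 23; EF_Signage = 23+13 = 36
Expected project duration μ = 36 days. Critical path: AV setup → Stage build → Rehearsal → Signage.

Backward pass:
LF_Signage = 36; LS_Signage = 36−13 = 23
LF_Rehearsal = LS_Signage = 23; LS_Rehearsal = 23−13 = 10
LF_Staff briefing = LS_Signage = 23; LS_Staff briefing = 23−10 = 13
LF_Ticketing = LS_Signage = 23; LS_Ticketing = 23−9 = 14
LF_Marketing push = min(LS_Ticketing=14, LS_Rehearsal=10, LS_Signage=23) = 10; LS_Marketing push = 10−3 = 7
LF_Stage build = min(LS_Ticketing=14, LS_Staff briefing=13, LS_Rehearsal=10) = 10; LS_Stage build = 10−4 = 6
LF_AV setup = min(LS_Stage build=6, LS_Marketing push=7, LS_Staff briefing=13) = 6; LS_AV setup = 6−6 = 0
Slack_Staff briefing = LS_Staff briefing − ES_Staff briefing = 13 − 10 = 3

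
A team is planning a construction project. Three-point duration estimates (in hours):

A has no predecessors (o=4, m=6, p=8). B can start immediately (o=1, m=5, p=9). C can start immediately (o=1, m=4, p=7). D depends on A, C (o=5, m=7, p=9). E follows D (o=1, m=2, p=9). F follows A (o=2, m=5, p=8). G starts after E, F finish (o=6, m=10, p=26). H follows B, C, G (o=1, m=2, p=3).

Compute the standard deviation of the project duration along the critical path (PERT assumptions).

3.73 hours

te_A = (4 + 4·6 + 8)/6 = 36/6 = 6; σ²_A = ((8−4)/6)² = 0.444
te_B = (1 + 4·5 + 9)/6 = 30/6 = 5; σ²_B = ((9−1)/6)² = 1.778
te_C = (1 + 4·4 + 7)/6 = 24/6 = 4; σ²_C = ((7−1)/6)² = 1.000
te_D = (5 + 4·7 + 9)/6 = 42/6 = 7; σ²_D = ((9−5)/6)² = 0.444
te_E = (1 + 4·2 + 9)/6 = 18/6 = 3; σ²_E = ((9−1)/6)² = 1.778
te_F = (2 + 4·5 + 8)/6 = 30/6 = 5; σ²_F = ((8−2)/6)² = 1.000
te_G = (6 + 4·10 + 26)/6 = 72/6 = 12; σ²_G = ((26−6)/6)² = 11.111
te_H = (1 + 4·2 + 3)/6 = 12/6 = 2; σ²_H = ((3−1)/6)² = 0.111

Forward pass:
ES_A = 0; EF_A = 6
ES_B = 0; EF_B = 5
ES_C = 0; EF_C = 4
ES_D = max(EF_A=6, EF_C=4) = 6; EF_D = 6+7 = 13
ES_E = 13; EF_E = 13+3 = 16
ES_F = 6; EF_F = 6+5 = 11
ES_G = max(EF_E=16, EF_F=11) = 16; EF_G = 16+12 = 28
ES_H = max(EF_B=5, EF_C=4, EF_G=28) = 28; EF_H = 28+2 = 30
Expected project duration μ = 30 hours. Critical path: A → D → E → G → H.

Variance along critical path = 0.444 + 0.444 + 1.778 + 11.111 + 0.111 = 13.889
σ = √13.889 = 3.727 hours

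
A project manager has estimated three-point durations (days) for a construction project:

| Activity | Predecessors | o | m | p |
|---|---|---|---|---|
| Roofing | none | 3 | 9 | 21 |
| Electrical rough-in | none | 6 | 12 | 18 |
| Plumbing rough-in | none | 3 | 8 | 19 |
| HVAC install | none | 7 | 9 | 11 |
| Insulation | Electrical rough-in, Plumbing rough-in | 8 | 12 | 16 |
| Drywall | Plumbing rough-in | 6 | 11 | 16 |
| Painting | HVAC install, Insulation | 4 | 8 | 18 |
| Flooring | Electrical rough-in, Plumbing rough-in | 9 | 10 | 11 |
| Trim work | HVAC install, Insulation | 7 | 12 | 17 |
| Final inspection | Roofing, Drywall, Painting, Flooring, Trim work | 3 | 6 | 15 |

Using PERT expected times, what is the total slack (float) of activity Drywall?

16 days

te_Roofing = (3 + 4·9 + 21)/6 = 60/6 = 10
te_Electrical rough-in = (6 + 4·12 + 18)/6 = 72/6 = 12
te_Plumbing rough-in = (3 + 4·8 + 19)/6 = 54/6 = 9
te_HVAC install = (7 + 4·9 + 11)/6 = 54/6 = 9
te_Insulation = (8 + 4·12 + 16)/6 = 72/6 = 12
te_Drywall = (6 + 4·11 + 16)/6 = 66/6 = 11
te_Painting = (4 + 4·8 + 18)/6 = 54/6 = 9
te_Flooring = (9 + 4·10 + 11)/6 = 60/6 = 10
te_Trim work = (7 + 4·12 + 17)/6 = 72/6 = 12
te_Final inspection = (3 + 4·6 + 15)/6 = 42/6 = 7

Forward pass:
ES_Roofing = 0; EF_Roofing = 10
ES_Electrical rough-in = 0; EF_Electrical rough-in = 12
ES_Plumbing rough-in = 0; EF_Plumbing rough-in = 9
ES_HVAC install = 0; EF_HVAC install = 9
ES_Insulation = max(EF_Electrical rough-in=12, EF_Plumbing rough-in=9) = 12; EF_Insulation = 12+12 = 24
ES_Drywall = 9; EF_Drywall = 9+11 = 20
ES_Painting = max(EF_HVAC install=9, EF_Insulation=24) = 24; EF_Painting = 24+9 = 33
ES_Flooring = max(EF_Electrical rough-in=12, EF_Plumbing rough-in=9) = 12; EF_Flooring = 12+10 = 22
ES_Trim work = max(EF_HVAC install=9, EF_Insulation=24) = 24; EF_Trim work = 24+12 = 36
ES_Final inspection = max(EF_Roofing=10, EF_Drywall=20, EF_Painting=33, EF_Flooring=22, EF_Trim work=36) = 36; EF_Final inspection = 36+7 = 43
Expected project duration μ = 43 days. Critical path: Electrical rough-in → Insulation → Trim work → Final inspection.

Backward pass:
LF_Final inspection = 43; LS_Final inspection = 43−7 = 36
LF_Trim work = LS_Final inspection = 36; LS_Trim work = 36−12 = 24
LF_Flooring = LS_Final inspection = 36; LS_Flooring = 36−10 = 26
LF_Painting = LS_Final inspection = 36; LS_Painting = 36−9 = 27
LF_Drywall = LS_Final inspection = 36; LS_Drywall = 36−11 = 25
LF_Insulation = min(LS_Painting=27, LS_Trim work=24) = 24; LS_Insulation = 24−12 = 12
LF_HVAC install = min(LS_Painting=27, LS_Trim work=24) = 24; LS_HVAC install = 24−9 = 15
LF_Plumbing rough-in = min(LS_Insulation=12, LS_Drywall=25, LS_Flooring=26) = 12; LS_Plumbing rough-in = 12−9 = 3
LF_Electrical rough-in = min(LS_Insulation=12, LS_Flooring=26) = 12; LS_Electrical rough-in = 12−12 = 0
LF_Roofing = LS_Final inspection = 36; LS_Roofing = 36−10 = 26
Slack_Drywall = LS_Drywall − ES_Drywall = 25 − 9 = 16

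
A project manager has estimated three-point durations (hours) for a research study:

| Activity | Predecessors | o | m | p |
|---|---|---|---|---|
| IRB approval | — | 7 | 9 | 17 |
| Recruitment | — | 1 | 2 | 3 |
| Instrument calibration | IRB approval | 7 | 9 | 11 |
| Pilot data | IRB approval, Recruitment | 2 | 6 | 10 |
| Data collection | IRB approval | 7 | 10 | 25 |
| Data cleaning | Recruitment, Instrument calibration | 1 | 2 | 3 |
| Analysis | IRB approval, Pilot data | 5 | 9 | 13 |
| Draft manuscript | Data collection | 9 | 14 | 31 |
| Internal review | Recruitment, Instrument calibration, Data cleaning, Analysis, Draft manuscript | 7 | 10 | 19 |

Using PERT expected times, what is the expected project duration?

te_IRB approval = (7 + 4·9 + 17)/6 = 60/6 = 10
te_Recruitment = (1 + 4·2 + 3)/6 = 12/6 = 2
te_Instrument calibration = (7 + 4·9 + 11)/6 = 54/6 = 9
te_Pilot data = (2 + 4·6 + 10)/6 = 36/6 = 6
te_Data collection = (7 + 4·10 + 25)/6 = 72/6 = 12
te_Data cleaning = (1 + 4·2 + 3)/6 = 12/6 = 2
te_Analysis = (5 + 4·9 + 13)/6 = 54/6 = 9
te_Draft manuscript = (9 + 4·14 + 31)/6 = 96/6 = 16
te_Internal review = (7 + 4·10 + 19)/6 = 66/6 = 11

Forward pass:
ES_IRB approval = 0; EF_IRB approval = 10
ES_Recruitment = 0; EF_Recruitment = 2
ES_Instrument calibration = 10; EF_Instrument calibration = 10+9 = 19
ES_Pilot data = max(EF_IRB approval=10, EF_Recruitment=2) = 10; EF_Pilot data = 10+6 = 16
ES_Data collection = 10; EF_Data collection = 10+12 = 22
ES_Data cleaning = max(EF_Recruitment=2, EF_Instrument calibration=19) = 19; EF_Data cleaning = 19+2 = 21
ES_Analysis = max(EF_IRB approval=10, EF_Pilot data=16) = 16; EF_Analysis = 16+9 = 25
ES_Draft manuscript = 22; EF_Draft manuscript = 22+16 = 38
ES_Internal review = max(EF_Recruitment=2, EF_Instrument calibration=19, EF_Data cleaning=21, EF_Analysis=25, EF_Draft manuscript=38) = 38; EF_Internal review = 38+11 = 49
Expected project duration μ = 49 hours. Critical path: IRB approval → Data collection → Draft manuscript → Internal review.

49 hours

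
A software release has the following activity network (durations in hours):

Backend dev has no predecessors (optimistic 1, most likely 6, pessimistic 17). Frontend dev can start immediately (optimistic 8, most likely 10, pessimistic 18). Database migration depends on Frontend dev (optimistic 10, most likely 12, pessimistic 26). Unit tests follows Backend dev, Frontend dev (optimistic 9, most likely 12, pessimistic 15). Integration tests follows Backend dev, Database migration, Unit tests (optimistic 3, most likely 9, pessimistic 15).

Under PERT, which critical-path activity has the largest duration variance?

te_Backend dev = (1 + 4·6 + 17)/6 = 42/6 = 7; σ²_Backend dev = ((17−1)/6)² = 7.111
te_Frontend dev = (8 + 4·10 + 18)/6 = 66/6 = 11; σ²_Frontend dev = ((18−8)/6)² = 2.778
te_Database migration = (10 + 4·12 + 26)/6 = 84/6 = 14; σ²_Database migration = ((26−10)/6)² = 7.111
te_Unit tests = (9 + 4·12 + 15)/6 = 72/6 = 12; σ²_Unit tests = ((15−9)/6)² = 1.000
te_Integration tests = (3 + 4·9 + 15)/6 = 54/6 = 9; σ²_Integration tests = ((15−3)/6)² = 4.000

Forward pass:
ES_Backend dev = 0; EF_Backend dev = 7
ES_Frontend dev = 0; EF_Frontend dev = 11
ES_Database migration = 11; EF_Database migration = 11+14 = 25
ES_Unit tests = max(EF_Backend dev=7, EF_Frontend dev=11) = 11; EF_Unit tests = 11+12 = 23
ES_Integration tests = max(EF_Backend dev=7, EF_Database migration=25, EF_Unit tests=23) = 25; EF_Integration tests = 25+9 = 34
Expected project duration μ = 34 hours. Critical path: Frontend dev → Database migration → Integration tests.

Variances on critical path: σ²_Frontend dev=2.778, σ²_Database migration=7.111, σ²_Integration tests=4.000.
Largest is σ²_Database migration = 7.111.

Database migration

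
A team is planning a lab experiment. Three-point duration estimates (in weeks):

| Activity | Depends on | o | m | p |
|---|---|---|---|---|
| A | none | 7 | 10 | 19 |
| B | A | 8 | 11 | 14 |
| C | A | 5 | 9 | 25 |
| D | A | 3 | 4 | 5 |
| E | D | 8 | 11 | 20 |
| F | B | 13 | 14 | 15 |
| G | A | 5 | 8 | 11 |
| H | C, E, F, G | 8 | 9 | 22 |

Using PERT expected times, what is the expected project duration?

te_A = (7 + 4·10 + 19)/6 = 66/6 = 11
te_B = (8 + 4·11 + 14)/6 = 66/6 = 11
te_C = (5 + 4·9 + 25)/6 = 66/6 = 11
te_D = (3 + 4·4 + 5)/6 = 24/6 = 4
te_E = (8 + 4·11 + 20)/6 = 72/6 = 12
te_F = (13 + 4·14 + 15)/6 = 84/6 = 14
te_G = (5 + 4·8 + 11)/6 = 48/6 = 8
te_H = (8 + 4·9 + 22)/6 = 66/6 = 11

Forward pass:
ES_A = 0; EF_A = 11
ES_B = 11; EF_B = 11+11 = 22
ES_C = 11; EF_C = 11+11 = 22
ES_D = 11; EF_D = 11+4 = 15
ES_E = 15; EF_E = 15+12 = 27
ES_F = 22; EF_F = 22+14 = 36
ES_G = 11; EF_G = 11+8 = 19
ES_H = max(EF_C=22, EF_E=27, EF_F=36, EF_G=19) = 36; EF_H = 36+11 = 47
Expected project duration μ = 47 weeks. Critical path: A → B → F → H.

47 weeks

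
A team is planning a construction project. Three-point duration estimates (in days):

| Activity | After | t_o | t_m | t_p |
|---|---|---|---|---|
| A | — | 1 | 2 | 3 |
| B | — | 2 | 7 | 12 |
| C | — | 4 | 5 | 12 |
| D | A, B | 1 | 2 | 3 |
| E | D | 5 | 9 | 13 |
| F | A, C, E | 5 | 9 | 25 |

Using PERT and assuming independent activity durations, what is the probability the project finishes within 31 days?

0.693

te_A = (1 + 4·2 + 3)/6 = 12/6 = 2; σ²_A = ((3−1)/6)² = 0.111
te_B = (2 + 4·7 + 12)/6 = 42/6 = 7; σ²_B = ((12−2)/6)² = 2.778
te_C = (4 + 4·5 + 12)/6 = 36/6 = 6; σ²_C = ((12−4)/6)² = 1.778
te_D = (1 + 4·2 + 3)/6 = 12/6 = 2; σ²_D = ((3−1)/6)² = 0.111
te_E = (5 + 4·9 + 13)/6 = 54/6 = 9; σ²_E = ((13−5)/6)² = 1.778
te_F = (5 + 4·9 + 25)/6 = 66/6 = 11; σ²_F = ((25−5)/6)² = 11.111

Forward pass:
ES_A = 0; EF_A = 2
ES_B = 0; EF_B = 7
ES_C = 0; EF_C = 6
ES_D = max(EF_A=2, EF_B=7) = 7; EF_D = 7+2 = 9
ES_E = 9; EF_E = 9+9 = 18
ES_F = max(EF_A=2, EF_C=6, EF_E=18) = 18; EF_F = 18+11 = 29
Expected project duration μ = 29 days. Critical path: B → D → E → F.

Variance along critical path = 2.778 + 0.111 + 1.778 + 11.111 = 15.778; σ = √15.778 = 3.972 days.
Z = (31 − 29) / 3.972 = 0.504
P(T ≤ 31) = Φ(0.504) ≈ 0.693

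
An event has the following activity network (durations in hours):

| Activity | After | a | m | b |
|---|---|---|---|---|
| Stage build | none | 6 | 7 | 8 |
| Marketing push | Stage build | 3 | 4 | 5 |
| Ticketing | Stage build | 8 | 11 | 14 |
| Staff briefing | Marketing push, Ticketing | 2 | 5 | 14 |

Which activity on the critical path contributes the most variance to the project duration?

te_Stage build = (6 + 4·7 + 8)/6 = 42/6 = 7; σ²_Stage build = ((8−6)/6)² = 0.111
te_Marketing push = (3 + 4·4 + 5)/6 = 24/6 = 4; σ²_Marketing push = ((5−3)/6)² = 0.111
te_Ticketing = (8 + 4·11 + 14)/6 = 66/6 = 11; σ²_Ticketing = ((14−8)/6)² = 1.000
te_Staff briefing = (2 + 4·5 + 14)/6 = 36/6 = 6; σ²_Staff briefing = ((14−2)/6)² = 4.000

Forward pass:
ES_Stage build = 0; EF_Stage build = 7
ES_Marketing push = 7; EF_Marketing push = 7+4 = 11
ES_Ticketing = 7; EF_Ticketing = 7+11 = 18
ES_Staff briefing = max(EF_Marketing push=11, EF_Ticketing=18) = 18; EF_Staff briefing = 18+6 = 24
Expected project duration μ = 24 hours. Critical path: Stage build → Ticketing → Staff briefing.

Variances on critical path: σ²_Stage build=0.111, σ²_Ticketing=1.000, σ²_Staff briefing=4.000.
Largest is σ²_Staff briefing = 4.000.

Staff briefing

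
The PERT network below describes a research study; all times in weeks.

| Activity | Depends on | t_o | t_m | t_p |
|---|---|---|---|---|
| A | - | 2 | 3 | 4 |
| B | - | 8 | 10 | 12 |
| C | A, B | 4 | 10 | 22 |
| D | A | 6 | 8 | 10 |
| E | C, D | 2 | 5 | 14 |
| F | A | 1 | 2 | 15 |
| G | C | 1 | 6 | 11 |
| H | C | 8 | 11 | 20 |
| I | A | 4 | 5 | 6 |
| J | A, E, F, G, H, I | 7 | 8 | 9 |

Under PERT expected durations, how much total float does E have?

6 weeks

te_A = (2 + 4·3 + 4)/6 = 18/6 = 3
te_B = (8 + 4·10 + 12)/6 = 60/6 = 10
te_C = (4 + 4·10 + 22)/6 = 66/6 = 11
te_D = (6 + 4·8 + 10)/6 = 48/6 = 8
te_E = (2 + 4·5 + 14)/6 = 36/6 = 6
te_F = (1 + 4·2 + 15)/6 = 24/6 = 4
te_G = (1 + 4·6 + 11)/6 = 36/6 = 6
te_H = (8 + 4·11 + 20)/6 = 72/6 = 12
te_I = (4 + 4·5 + 6)/6 = 30/6 = 5
te_J = (7 + 4·8 + 9)/6 = 48/6 = 8

Forward pass:
ES_A = 0; EF_A = 3
ES_B = 0; EF_B = 10
ES_C = max(EF_A=3, EF_B=10) = 10; EF_C = 10+11 = 21
ES_D = 3; EF_D = 3+8 = 11
ES_E = max(EF_C=21, EF_D=11) = 21; EF_E = 21+6 = 27
ES_F = 3; EF_F = 3+4 = 7
ES_G = 21; EF_G = 21+6 = 27
ES_H = 21; EF_H = 21+12 = 33
ES_I = 3; EF_I = 3+5 = 8
ES_J = max(EF_A=3, EF_E=27, EF_F=7, EF_G=27, EF_H=33, EF_I=8) = 33; EF_J = 33+8 = 41
Expected project duration μ = 41 weeks. Critical path: B → C → H → J.

Backward pass:
LF_J = 41; LS_J = 41−8 = 33
LF_I = LS_J = 33; LS_I = 33−5 = 28
LF_H = LS_J = 33; LS_H = 33−12 = 21
LF_G = LS_J = 33; LS_G = 33−6 = 27
LF_F = LS_J = 33; LS_F = 33−4 = 29
LF_E = LS_J = 33; LS_E = 33−6 = 27
LF_D = LS_E = 27; LS_D = 27−8 = 19
LF_C = min(LS_E=27, LS_G=27, LS_H=21) = 21; LS_C = 21−11 = 10
LF_B = LS_C = 10; LS_B = 10−10 = 0
LF_A = min(LS_C=10, LS_D=19, LS_F=29, LS_I=28, LS_J=33) = 10; LS_A = 10−3 = 7
Slack_E = LS_E − ES_E = 27 − 21 = 6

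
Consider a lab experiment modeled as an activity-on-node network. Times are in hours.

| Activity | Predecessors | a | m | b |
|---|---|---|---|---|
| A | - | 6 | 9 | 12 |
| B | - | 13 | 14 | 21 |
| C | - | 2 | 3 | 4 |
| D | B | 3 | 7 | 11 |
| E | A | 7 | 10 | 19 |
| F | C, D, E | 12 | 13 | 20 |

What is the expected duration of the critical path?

36 hours

te_A = (6 + 4·9 + 12)/6 = 54/6 = 9
te_B = (13 + 4·14 + 21)/6 = 90/6 = 15
te_C = (2 + 4·3 + 4)/6 = 18/6 = 3
te_D = (3 + 4·7 + 11)/6 = 42/6 = 7
te_E = (7 + 4·10 + 19)/6 = 66/6 = 11
te_F = (12 + 4·13 + 20)/6 = 84/6 = 14

Forward pass:
ES_A = 0; EF_A = 9
ES_B = 0; EF_B = 15
ES_C = 0; EF_C = 3
ES_D = 15; EF_D = 15+7 = 22
ES_E = 9; EF_E = 9+11 = 20
ES_F = max(EF_C=3, EF_D=22, EF_E=20) = 22; EF_F = 22+14 = 36
Expected project duration μ = 36 hours. Critical path: B → D → F.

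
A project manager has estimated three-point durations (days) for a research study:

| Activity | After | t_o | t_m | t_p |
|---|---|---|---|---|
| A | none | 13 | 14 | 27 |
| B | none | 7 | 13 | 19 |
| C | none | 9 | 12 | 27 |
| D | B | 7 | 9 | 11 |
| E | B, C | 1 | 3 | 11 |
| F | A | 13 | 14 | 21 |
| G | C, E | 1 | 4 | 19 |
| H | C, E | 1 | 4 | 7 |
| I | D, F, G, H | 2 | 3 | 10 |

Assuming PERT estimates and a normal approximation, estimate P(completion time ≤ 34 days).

te_A = (13 + 4·14 + 27)/6 = 96/6 = 16; σ²_A = ((27−13)/6)² = 5.444
te_B = (7 + 4·13 + 19)/6 = 78/6 = 13; σ²_B = ((19−7)/6)² = 4.000
te_C = (9 + 4·12 + 27)/6 = 84/6 = 14; σ²_C = ((27−9)/6)² = 9.000
te_D = (7 + 4·9 + 11)/6 = 54/6 = 9; σ²_D = ((11−7)/6)² = 0.444
te_E = (1 + 4·3 + 11)/6 = 24/6 = 4; σ²_E = ((11−1)/6)² = 2.778
te_F = (13 + 4·14 + 21)/6 = 90/6 = 15; σ²_F = ((21−13)/6)² = 1.778
te_G = (1 + 4·4 + 19)/6 = 36/6 = 6; σ²_G = ((19−1)/6)² = 9.000
te_H = (1 + 4·4 + 7)/6 = 24/6 = 4; σ²_H = ((7−1)/6)² = 1.000
te_I = (2 + 4·3 + 10)/6 = 24/6 = 4; σ²_I = ((10−2)/6)² = 1.778

Forward pass:
ES_A = 0; EF_A = 16
ES_B = 0; EF_B = 13
ES_C = 0; EF_C = 14
ES_D = 13; EF_D = 13+9 = 22
ES_E = max(EF_B=13, EF_C=14) = 14; EF_E = 14+4 = 18
ES_F = 16; EF_F = 16+15 = 31
ES_G = max(EF_C=14, EF_E=18) = 18; EF_G = 18+6 = 24
ES_H = max(EF_C=14, EF_E=18) = 18; EF_H = 18+4 = 22
ES_I = max(EF_D=22, EF_F=31, EF_G=24, EF_H=22) = 31; EF_I = 31+4 = 35
Expected project duration μ = 35 days. Critical path: A → F → I.

Variance along critical path = 5.444 + 1.778 + 1.778 = 9.000; σ = √9.000 = 3.000 days.
Z = (34 − 35) / 3.000 = -0.333
P(T ≤ 34) = Φ(-0.333) ≈ 0.369

0.369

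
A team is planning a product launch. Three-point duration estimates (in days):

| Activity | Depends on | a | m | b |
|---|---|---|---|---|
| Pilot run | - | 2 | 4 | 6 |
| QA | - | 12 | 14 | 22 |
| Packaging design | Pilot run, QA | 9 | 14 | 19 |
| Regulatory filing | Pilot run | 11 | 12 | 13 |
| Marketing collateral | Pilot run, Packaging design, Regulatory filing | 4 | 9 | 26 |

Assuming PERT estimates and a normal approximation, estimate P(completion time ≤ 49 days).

te_Pilot run = (2 + 4·4 + 6)/6 = 24/6 = 4; σ²_Pilot run = ((6−2)/6)² = 0.444
te_QA = (12 + 4·14 + 22)/6 = 90/6 = 15; σ²_QA = ((22−12)/6)² = 2.778
te_Packaging design = (9 + 4·14 + 19)/6 = 84/6 = 14; σ²_Packaging design = ((19−9)/6)² = 2.778
te_Regulatory filing = (11 + 4·12 + 13)/6 = 72/6 = 12; σ²_Regulatory filing = ((13−11)/6)² = 0.111
te_Marketing collateral = (4 + 4·9 + 26)/6 = 66/6 = 11; σ²_Marketing collateral = ((26−4)/6)² = 13.444

Forward pass:
ES_Pilot run = 0; EF_Pilot run = 4
ES_QA = 0; EF_QA = 15
ES_Packaging design = max(EF_Pilot run=4, EF_QA=15) = 15; EF_Packaging design = 15+14 = 29
ES_Regulatory filing = 4; EF_Regulatory filing = 4+12 = 16
ES_Marketing collateral = max(EF_Pilot run=4, EF_Packaging design=29, EF_Regulatory filing=16) = 29; EF_Marketing collateral = 29+11 = 40
Expected project duration μ = 40 days. Critical path: QA → Packaging design → Marketing collateral.

Variance along critical path = 2.778 + 2.778 + 13.444 = 19.000; σ = √19.000 = 4.359 days.
Z = (49 − 40) / 4.359 = 2.065
P(T ≤ 49) = Φ(2.065) ≈ 0.981

0.981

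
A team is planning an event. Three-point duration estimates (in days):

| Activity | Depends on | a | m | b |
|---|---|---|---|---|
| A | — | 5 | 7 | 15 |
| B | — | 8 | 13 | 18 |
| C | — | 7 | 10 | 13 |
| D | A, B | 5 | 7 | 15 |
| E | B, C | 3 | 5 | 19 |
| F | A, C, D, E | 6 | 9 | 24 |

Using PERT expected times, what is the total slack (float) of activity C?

te_A = (5 + 4·7 + 15)/6 = 48/6 = 8
te_B = (8 + 4·13 + 18)/6 = 78/6 = 13
te_C = (7 + 4·10 + 13)/6 = 60/6 = 10
te_D = (5 + 4·7 + 15)/6 = 48/6 = 8
te_E = (3 + 4·5 + 19)/6 = 42/6 = 7
te_F = (6 + 4·9 + 24)/6 = 66/6 = 11

Forward pass:
ES_A = 0; EF_A = 8
ES_B = 0; EF_B = 13
ES_C = 0; EF_C = 10
ES_D = max(EF_A=8, EF_B=13) = 13; EF_D = 13+8 = 21
ES_E = max(EF_B=13, EF_C=10) = 13; EF_E = 13+7 = 20
ES_F = max(EF_A=8, EF_C=10, EF_D=21, EF_E=20) = 21; EF_F = 21+11 = 32
Expected project duration μ = 32 days. Critical path: B → D → F.

Backward pass:
LF_F = 32; LS_F = 32−11 = 21
LF_E = LS_F = 21; LS_E = 21−7 = 14
LF_D = LS_F = 21; LS_D = 21−8 = 13
LF_C = min(LS_E=14, LS_F=21) = 14; LS_C = 14−10 = 4
LF_B = min(LS_D=13, LS_E=14) = 13; LS_B = 13−13 = 0
LF_A = min(LS_D=13, LS_F=21) = 13; LS_A = 13−8 = 5
Slack_C = LS_C − ES_C = 4 − 0 = 4

4 days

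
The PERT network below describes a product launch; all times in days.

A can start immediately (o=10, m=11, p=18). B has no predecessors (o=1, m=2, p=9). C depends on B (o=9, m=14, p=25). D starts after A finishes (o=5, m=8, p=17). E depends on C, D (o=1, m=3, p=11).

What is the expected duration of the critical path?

25 days

te_A = (10 + 4·11 + 18)/6 = 72/6 = 12
te_B = (1 + 4·2 + 9)/6 = 18/6 = 3
te_C = (9 + 4·14 + 25)/6 = 90/6 = 15
te_D = (5 + 4·8 + 17)/6 = 54/6 = 9
te_E = (1 + 4·3 + 11)/6 = 24/6 = 4

Forward pass:
ES_A = 0; EF_A = 12
ES_B = 0; EF_B = 3
ES_C = 3; EF_C = 3+15 = 18
ES_D = 12; EF_D = 12+9 = 21
ES_E = max(EF_C=18, EF_D=21) = 21; EF_E = 21+4 = 25
Expected project duration μ = 25 days. Critical path: A → D → E.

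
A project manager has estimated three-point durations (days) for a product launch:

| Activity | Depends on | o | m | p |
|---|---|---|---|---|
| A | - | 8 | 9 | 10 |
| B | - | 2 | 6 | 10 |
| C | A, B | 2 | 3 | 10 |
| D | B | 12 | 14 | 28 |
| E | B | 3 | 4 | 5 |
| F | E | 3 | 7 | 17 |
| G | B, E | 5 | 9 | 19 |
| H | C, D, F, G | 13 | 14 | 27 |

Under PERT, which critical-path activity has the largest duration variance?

te_A = (8 + 4·9 + 10)/6 = 54/6 = 9; σ²_A = ((10−8)/6)² = 0.111
te_B = (2 + 4·6 + 10)/6 = 36/6 = 6; σ²_B = ((10−2)/6)² = 1.778
te_C = (2 + 4·3 + 10)/6 = 24/6 = 4; σ²_C = ((10−2)/6)² = 1.778
te_D = (12 + 4·14 + 28)/6 = 96/6 = 16; σ²_D = ((28−12)/6)² = 7.111
te_E = (3 + 4·4 + 5)/6 = 24/6 = 4; σ²_E = ((5−3)/6)² = 0.111
te_F = (3 + 4·7 + 17)/6 = 48/6 = 8; σ²_F = ((17−3)/6)² = 5.444
te_G = (5 + 4·9 + 19)/6 = 60/6 = 10; σ²_G = ((19−5)/6)² = 5.444
te_H = (13 + 4·14 + 27)/6 = 96/6 = 16; σ²_H = ((27−13)/6)² = 5.444

Forward pass:
ES_A = 0; EF_A = 9
ES_B = 0; EF_B = 6
ES_C = max(EF_A=9, EF_B=6) = 9; EF_C = 9+4 = 13
ES_D = 6; EF_D = 6+16 = 22
ES_E = 6; EF_E = 6+4 = 10
ES_F = 10; EF_F = 10+8 = 18
ES_G = max(EF_B=6, EF_E=10) = 10; EF_G = 10+10 = 20
ES_H = max(EF_C=13, EF_D=22, EF_F=18, EF_G=20) = 22; EF_H = 22+16 = 38
Expected project duration μ = 38 days. Critical path: B → D → H.

Variances on critical path: σ²_B=1.778, σ²_D=7.111, σ²_H=5.444.
Largest is σ²_D = 7.111.

D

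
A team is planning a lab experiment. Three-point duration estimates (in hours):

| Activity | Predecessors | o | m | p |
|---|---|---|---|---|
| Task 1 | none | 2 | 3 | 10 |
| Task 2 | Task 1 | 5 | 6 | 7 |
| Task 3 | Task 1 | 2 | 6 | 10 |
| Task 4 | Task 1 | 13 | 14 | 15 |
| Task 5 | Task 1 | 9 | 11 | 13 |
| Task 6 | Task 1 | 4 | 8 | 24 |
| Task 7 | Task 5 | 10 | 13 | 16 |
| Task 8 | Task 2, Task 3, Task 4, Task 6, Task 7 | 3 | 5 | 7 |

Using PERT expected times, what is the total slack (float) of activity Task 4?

10 hours

te_Task 1 = (2 + 4·3 + 10)/6 = 24/6 = 4
te_Task 2 = (5 + 4·6 + 7)/6 = 36/6 = 6
te_Task 3 = (2 + 4·6 + 10)/6 = 36/6 = 6
te_Task 4 = (13 + 4·14 + 15)/6 = 84/6 = 14
te_Task 5 = (9 + 4·11 + 13)/6 = 66/6 = 11
te_Task 6 = (4 + 4·8 + 24)/6 = 60/6 = 10
te_Task 7 = (10 + 4·13 + 16)/6 = 78/6 = 13
te_Task 8 = (3 + 4·5 + 7)/6 = 30/6 = 5

Forward pass:
ES_Task 1 = 0; EF_Task 1 = 4
ES_Task 2 = 4; EF_Task 2 = 4+6 = 10
ES_Task 3 = 4; EF_Task 3 = 4+6 = 10
ES_Task 4 = 4; EF_Task 4 = 4+14 = 18
ES_Task 5 = 4; EF_Task 5 = 4+11 = 15
ES_Task 6 = 4; EF_Task 6 = 4+10 = 14
ES_Task 7 = 15; EF_Task 7 = 15+13 = 28
ES_Task 8 = max(EF_Task 2=10, EF_Task 3=10, EF_Task 4=18, EF_Task 6=14, EF_Task 7=28) = 28; EF_Task 8 = 28+5 = 33
Expected project duration μ = 33 hours. Critical path: Task 1 → Task 5 → Task 7 → Task 8.

Backward pass:
LF_Task 8 = 33; LS_Task 8 = 33−5 = 28
LF_Task 7 = LS_Task 8 = 28; LS_Task 7 = 28−13 = 15
LF_Task 6 = LS_Task 8 = 28; LS_Task 6 = 28−10 = 18
LF_Task 5 = LS_Task 7 = 15; LS_Task 5 = 15−11 = 4
LF_Task 4 = LS_Task 8 = 28; LS_Task 4 = 28−14 = 14
LF_Task 3 = LS_Task 8 = 28; LS_Task 3 = 28−6 = 22
LF_Task 2 = LS_Task 8 = 28; LS_Task 2 = 28−6 = 22
LF_Task 1 = min(LS_Task 2=22, LS_Task 3=22, LS_Task 4=14, LS_Task 5=4, LS_Task 6=18) = 4; LS_Task 1 = 4−4 = 0
Slack_Task 4 = LS_Task 4 − ES_Task 4 = 14 − 4 = 10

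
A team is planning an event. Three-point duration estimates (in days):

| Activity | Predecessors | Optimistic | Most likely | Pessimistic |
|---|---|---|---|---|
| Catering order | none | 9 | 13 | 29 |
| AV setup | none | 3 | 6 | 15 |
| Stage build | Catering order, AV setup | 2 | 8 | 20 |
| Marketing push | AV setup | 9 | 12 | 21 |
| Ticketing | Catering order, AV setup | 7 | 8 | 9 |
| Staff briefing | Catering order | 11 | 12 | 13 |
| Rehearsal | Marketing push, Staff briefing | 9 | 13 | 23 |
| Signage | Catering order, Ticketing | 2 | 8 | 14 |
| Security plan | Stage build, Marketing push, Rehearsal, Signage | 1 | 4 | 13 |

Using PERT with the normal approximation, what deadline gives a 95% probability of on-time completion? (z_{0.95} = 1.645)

53.5 days

te_Catering order = (9 + 4·13 + 29)/6 = 90/6 = 15; σ²_Catering order = ((29−9)/6)² = 11.111
te_AV setup = (3 + 4·6 + 15)/6 = 42/6 = 7; σ²_AV setup = ((15−3)/6)² = 4.000
te_Stage build = (2 + 4·8 + 20)/6 = 54/6 = 9; σ²_Stage build = ((20−2)/6)² = 9.000
te_Marketing push = (9 + 4·12 + 21)/6 = 78/6 = 13; σ²_Marketing push = ((21−9)/6)² = 4.000
te_Ticketing = (7 + 4·8 + 9)/6 = 48/6 = 8; σ²_Ticketing = ((9−7)/6)² = 0.111
te_Staff briefing = (11 + 4·12 + 13)/6 = 72/6 = 12; σ²_Staff briefing = ((13−11)/6)² = 0.111
te_Rehearsal = (9 + 4·13 + 23)/6 = 84/6 = 14; σ²_Rehearsal = ((23−9)/6)² = 5.444
te_Signage = (2 + 4·8 + 14)/6 = 48/6 = 8; σ²_Signage = ((14−2)/6)² = 4.000
te_Security plan = (1 + 4·4 + 13)/6 = 30/6 = 5; σ²_Security plan = ((13−1)/6)² = 4.000

Forward pass:
ES_Catering order = 0; EF_Catering order = 15
ES_AV setup = 0; EF_AV setup = 7
ES_Stage build = max(EF_Catering order=15, EF_AV setup=7) = 15; EF_Stage build = 15+9 = 24
ES_Marketing push = 7; EF_Marketing push = 7+13 = 20
ES_Ticketing = max(EF_Catering order=15, EF_AV setup=7) = 15; EF_Ticketing = 15+8 = 23
ES_Staff briefing = 15; EF_Staff briefing = 15+12 = 27
ES_Rehearsal = max(EF_Marketing push=20, EF_Staff briefing=27) = 27; EF_Rehearsal = 27+14 = 41
ES_Signage = max(EF_Catering order=15, EF_Ticketing=23) = 23; EF_Signage = 23+8 = 31
ES_Security plan = max(EF_Stage build=24, EF_Marketing push=20, EF_Rehearsal=41, EF_Signage=31) = 41; EF_Security plan = 41+5 = 46
Expected project duration μ = 46 days. Critical path: Catering order → Staff briefing → Rehearsal → Security plan.

Variance along critical path = 11.111 + 0.111 + 5.444 + 4.000 = 20.667; σ = 4.546 days.
D = μ + z·σ = 46 + 1.645·4.546 = 53.5 days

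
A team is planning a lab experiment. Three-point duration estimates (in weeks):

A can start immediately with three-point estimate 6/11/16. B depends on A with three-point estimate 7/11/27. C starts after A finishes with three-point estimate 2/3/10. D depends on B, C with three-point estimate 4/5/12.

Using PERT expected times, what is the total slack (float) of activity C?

te_A = (6 + 4·11 + 16)/6 = 66/6 = 11
te_B = (7 + 4·11 + 27)/6 = 78/6 = 13
te_C = (2 + 4·3 + 10)/6 = 24/6 = 4
te_D = (4 + 4·5 + 12)/6 = 36/6 = 6

Forward pass:
ES_A = 0; EF_A = 11
ES_B = 11; EF_B = 11+13 = 24
ES_C = 11; EF_C = 11+4 = 15
ES_D = max(EF_B=24, EF_C=15) = 24; EF_D = 24+6 = 30
Expected project duration μ = 30 weeks. Critical path: A → B → D.

Backward pass:
LF_D = 30; LS_D = 30−6 = 24
LF_C = LS_D = 24; LS_C = 24−4 = 20
LF_B = LS_D = 24; LS_B = 24−13 = 11
LF_A = min(LS_B=11, LS_C=20) = 11; LS_A = 11−11 = 0
Slack_C = LS_C − ES_C = 20 − 11 = 9

9 weeks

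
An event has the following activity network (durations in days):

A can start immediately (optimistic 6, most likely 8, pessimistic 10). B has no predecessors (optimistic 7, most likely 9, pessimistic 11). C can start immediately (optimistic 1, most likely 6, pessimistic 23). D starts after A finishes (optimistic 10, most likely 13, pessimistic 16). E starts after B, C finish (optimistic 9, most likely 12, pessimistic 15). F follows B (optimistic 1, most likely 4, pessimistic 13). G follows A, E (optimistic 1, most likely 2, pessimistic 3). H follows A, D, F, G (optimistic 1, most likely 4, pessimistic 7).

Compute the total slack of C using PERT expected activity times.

1 days

te_A = (6 + 4·8 + 10)/6 = 48/6 = 8
te_B = (7 + 4·9 + 11)/6 = 54/6 = 9
te_C = (1 + 4·6 + 23)/6 = 48/6 = 8
te_D = (10 + 4·13 + 16)/6 = 78/6 = 13
te_E = (9 + 4·12 + 15)/6 = 72/6 = 12
te_F = (1 + 4·4 + 13)/6 = 30/6 = 5
te_G = (1 + 4·2 + 3)/6 = 12/6 = 2
te_H = (1 + 4·4 + 7)/6 = 24/6 = 4

Forward pass:
ES_A = 0; EF_A = 8
ES_B = 0; EF_B = 9
ES_C = 0; EF_C = 8
ES_D = 8; EF_D = 8+13 = 21
ES_E = max(EF_B=9, EF_C=8) = 9; EF_E = 9+12 = 21
ES_F = 9; EF_F = 9+5 = 14
ES_G = max(EF_A=8, EF_E=21) = 21; EF_G = 21+2 = 23
ES_H = max(EF_A=8, EF_D=21, EF_F=14, EF_G=23) = 23; EF_H = 23+4 = 27
Expected project duration μ = 27 days. Critical path: B → E → G → H.

Backward pass:
LF_H = 27; LS_H = 27−4 = 23
LF_G = LS_H = 23; LS_G = 23−2 = 21
LF_F = LS_H = 23; LS_F = 23−5 = 18
LF_E = LS_G = 21; LS_E = 21−12 = 9
LF_D = LS_H = 23; LS_D = 23−13 = 10
LF_C = LS_E = 9; LS_C = 9−8 = 1
LF_B = min(LS_E=9, LS_F=18) = 9; LS_B = 9−9 = 0
LF_A = min(LS_D=10, LS_G=21, LS_H=23) = 10; LS_A = 10−8 = 2
Slack_C = LS_C − ES_C = 1 − 0 = 1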